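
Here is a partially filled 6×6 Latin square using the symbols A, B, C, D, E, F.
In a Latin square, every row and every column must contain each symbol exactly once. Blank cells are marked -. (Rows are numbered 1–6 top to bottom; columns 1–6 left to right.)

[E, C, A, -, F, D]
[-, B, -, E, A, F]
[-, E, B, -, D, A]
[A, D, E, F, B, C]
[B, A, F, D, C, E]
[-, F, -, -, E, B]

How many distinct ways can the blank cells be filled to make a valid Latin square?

Row 1, column 4: eliminating its row and column leaves {B}.
Row 2, column 1: eliminating its row and column leaves {C, D}.
Row 2, column 3: eliminating its row and column leaves {C, D}.
Row 3, column 1: eliminating its row and column leaves {C, F}.
Row 3, column 4: eliminating its row and column leaves {C}.
Row 6, column 1: eliminating its row and column leaves {C, D}.
Row 6, column 3: eliminating its row and column leaves {C, D}.
Row 6, column 4: eliminating its row and column leaves {A, C}.
Enumerating the assignments across these blanks that avoid any row or column repeat gives 2 completions.

2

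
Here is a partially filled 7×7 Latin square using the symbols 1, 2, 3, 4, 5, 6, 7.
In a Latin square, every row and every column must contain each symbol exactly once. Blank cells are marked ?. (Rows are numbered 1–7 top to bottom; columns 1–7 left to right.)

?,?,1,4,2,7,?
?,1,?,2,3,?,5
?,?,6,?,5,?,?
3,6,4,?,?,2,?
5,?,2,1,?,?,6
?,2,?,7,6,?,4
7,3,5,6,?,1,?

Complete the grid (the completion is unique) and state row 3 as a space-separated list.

2 7 6 3 5 4 1

Row 3, column 4: row 3 has {5, 6} and column 4 has {1, 2, 4, 6, 7}, leaving only 3.
Row 3, column 6: row 3 has {3, 5, 6} and column 6 has {1, 2, 7}, leaving only 4.
Row 3, column 2: row 3 has {3, 4, 5, 6} and column 2 has {1, 2, 3, 6}, leaving only 7.
Row 1, column 1: row 1 has {1, 2, 4, 7} and column 1 has {3, 5, 7}, leaving only 6.
Row 1, column 2: row 1 has {1, 2, 4, 6, 7} and column 2 has {1, 2, 3, 6, 7}, leaving only 5.
Row 1, column 7: row 1 has {1, 2, 4, 5, 6, 7} and column 7 has {4, 5, 6}, leaving only 3.
Row 2, column 1: row 2 has {1, 2, 3, 5} and column 1 has {3, 5, 6, 7}, leaving only 4.
Row 2, column 3: row 2 has {1, 2, 3, 4, 5} and column 3 has {1, 2, 4, 5, 6}, leaving only 7.
Row 2, column 6: row 2 has {1, 2, 3, 4, 5, 7} and column 6 has {1, 2, 4, 7}, leaving only 6.
Row 4, column 4: row 4 has {2, 3, 4, 6} and column 4 has {1, 2, 3, 4, 6, 7}, leaving only 5.
Row 5, column 2: row 5 has {1, 2, 5, 6} and column 2 has {1, 2, 3, 5, 6, 7}, leaving only 4.
Row 5, column 5: row 5 has {1, 2, 4, 5, 6} and column 5 has {2, 3, 5, 6}, leaving only 7.
Row 4, column 5: row 4 has {2, 3, 4, 5, 6} and column 5 has {2, 3, 5, 6, 7}, leaving only 1.
Row 4, column 7: row 4 has {1, 2, 3, 4, 5, 6} and column 7 has {3, 4, 5, 6}, leaving only 7.
Row 5, column 6: row 5 has {1, 2, 4, 5, 6, 7} and column 6 has {1, 2, 4, 6, 7}, leaving only 3.
Row 6, column 1: row 6 has {2, 4, 6, 7} and column 1 has {3, 4, 5, 6, 7}, leaving only 1.
Row 3, column 1: row 3 has {3, 4, 5, 6, 7} and column 1 has {1, 3, 4, 5, 6, 7}, leaving only 2.
Row 3, column 7: row 3 has {2, 3, 4, 5, 6, 7} and column 7 has {3, 4, 5, 6, 7}, leaving only 1.
So row 3 reads: 2 7 6 3 5 4 1.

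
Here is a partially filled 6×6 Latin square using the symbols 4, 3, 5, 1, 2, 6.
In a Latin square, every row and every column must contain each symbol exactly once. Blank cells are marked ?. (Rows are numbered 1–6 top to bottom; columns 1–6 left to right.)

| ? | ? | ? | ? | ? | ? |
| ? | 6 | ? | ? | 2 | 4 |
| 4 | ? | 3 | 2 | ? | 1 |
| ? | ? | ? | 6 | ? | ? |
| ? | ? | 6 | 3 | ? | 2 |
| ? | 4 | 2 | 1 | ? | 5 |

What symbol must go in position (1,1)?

2

Row 2, column 4: row 2 has {4, 2, 6} and column 4 has {3, 1, 2, 6}, leaving only 5.
Row 1, column 4: row 1 has {} and column 4 has {3, 5, 1, 2, 6}, leaving only 4.
Row 2, column 3: row 2 has {4, 5, 2, 6} and column 3 has {3, 2, 6}, leaving only 1.
Row 1, column 3: row 1 has {4} and column 3 has {3, 1, 2, 6}, leaving only 5.
Row 2, column 1: row 2 has {4, 5, 1, 2, 6} and column 1 has {4}, leaving only 3.
Row 3, column 2: row 3 has {4, 3, 1, 2} and column 2 has {4, 6}, leaving only 5.
Row 3, column 5: row 3 has {4, 3, 5, 1, 2} and column 5 has {2}, leaving only 6.
Row 4, column 3: row 4 has {6} and column 3 has {3, 5, 1, 2, 6}, leaving only 4.
Row 4, column 6: row 4 has {4, 6} and column 6 has {4, 5, 1, 2}, leaving only 3.
Row 1, column 6: row 1 has {4, 5} and column 6 has {4, 3, 5, 1, 2}, leaving only 6.
Row 5, column 2: row 5 has {3, 2, 6} and column 2 has {4, 5, 6}, leaving only 1.
Row 4, column 2: row 4 has {4, 3, 6} and column 2 has {4, 5, 1, 6}, leaving only 2.
Row 1, column 2: row 1 has {4, 5, 6} and column 2 has {4, 5, 1, 2, 6}, leaving only 3.
Row 1, column 5: row 1 has {4, 3, 5, 6} and column 5 has {2, 6}, leaving only 1.
Row 1 already has {4, 3, 5, 1, 6} and column 1 already has {4, 3}, so row 1, column 1 must be 2.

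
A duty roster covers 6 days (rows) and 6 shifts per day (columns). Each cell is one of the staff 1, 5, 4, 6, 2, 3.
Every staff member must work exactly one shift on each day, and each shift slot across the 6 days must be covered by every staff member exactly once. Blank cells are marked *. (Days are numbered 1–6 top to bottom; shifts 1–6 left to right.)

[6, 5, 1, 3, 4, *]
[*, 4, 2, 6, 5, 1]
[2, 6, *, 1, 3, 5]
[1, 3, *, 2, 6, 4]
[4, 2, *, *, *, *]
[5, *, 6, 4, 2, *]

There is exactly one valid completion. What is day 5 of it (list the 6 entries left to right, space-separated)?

Day 5, shift 4: day 5 has {4, 2} and shift 4 has {1, 4, 6, 2, 3}, leaving only 5.
Day 5, shift 3: day 5 has {5, 4, 2} and shift 3 has {1, 6, 2}, leaving only 3.
Day 5, shift 5: day 5 has {5, 4, 2, 3} and shift 5 has {5, 4, 6, 2, 3}, leaving only 1.
Day 5, shift 6: day 5 has {1, 5, 4, 2, 3} and shift 6 has {1, 5, 4}, leaving only 6.
So day 5 reads: 4 2 3 5 1 6.

4 2 3 5 1 6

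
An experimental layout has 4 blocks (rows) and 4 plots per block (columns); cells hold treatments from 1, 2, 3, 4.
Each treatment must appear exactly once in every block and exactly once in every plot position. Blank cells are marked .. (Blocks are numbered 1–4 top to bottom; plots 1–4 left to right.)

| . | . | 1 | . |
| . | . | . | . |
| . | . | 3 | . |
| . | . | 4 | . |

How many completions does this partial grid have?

Block 1, plot 1: eliminating its block and plot leaves {2, 3, 4}.
Block 1, plot 2: eliminating its block and plot leaves {2, 3, 4}.
Block 1, plot 4: eliminating its block and plot leaves {2, 3, 4}.
Block 2, plot 1: eliminating its block and plot leaves {1, 2, 3, 4}.
Block 2, plot 2: eliminating its block and plot leaves {1, 2, 3, 4}.
Block 2, plot 3: eliminating its block and plot leaves {2}.
Block 2, plot 4: eliminating its block and plot leaves {1, 2, 3, 4}.
Block 3, plot 1: eliminating its block and plot leaves {1, 2, 4}.
Block 3, plot 2: eliminating its block and plot leaves {1, 2, 4}.
Block 3, plot 4: eliminating its block and plot leaves {1, 2, 4}.
Block 4, plot 1: eliminating its block and plot leaves {1, 2, 3}.
Block 4, plot 2: eliminating its block and plot leaves {1, 2, 3}.
Block 4, plot 4: eliminating its block and plot leaves {1, 2, 3}.
Enumerating the assignments across these blanks that avoid any block or plot repeat gives 24 completions.

24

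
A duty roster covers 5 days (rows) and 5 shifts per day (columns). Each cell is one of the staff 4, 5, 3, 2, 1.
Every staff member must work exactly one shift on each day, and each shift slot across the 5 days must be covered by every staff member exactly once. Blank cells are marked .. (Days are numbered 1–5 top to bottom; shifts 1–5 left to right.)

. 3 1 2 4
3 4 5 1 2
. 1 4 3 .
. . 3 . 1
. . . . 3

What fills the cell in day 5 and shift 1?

Day 1, shift 1: day 1 has {4, 3, 2, 1} and shift 1 has {3}, leaving only 5.
Day 3, shift 1: day 3 has {4, 3, 1} and shift 1 has {5, 3}, leaving only 2.
Day 3, shift 5: day 3 has {4, 3, 2, 1} and shift 5 has {4, 3, 2, 1}, leaving only 5.
Day 4, shift 1: day 4 has {3, 1} and shift 1 has {5, 3, 2}, leaving only 4.
Day 5 already has {3} and shift 1 already has {4, 5, 3, 2}, so day 5, shift 1 must be 1.

1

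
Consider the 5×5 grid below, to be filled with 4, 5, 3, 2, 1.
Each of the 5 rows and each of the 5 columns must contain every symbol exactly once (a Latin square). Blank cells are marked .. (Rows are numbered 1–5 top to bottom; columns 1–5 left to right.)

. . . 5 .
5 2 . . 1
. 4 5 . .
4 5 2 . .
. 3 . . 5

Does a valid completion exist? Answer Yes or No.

No

Row 1, column 2: row 1 has {5} and column 2 has {4, 5, 3, 2}, so it must be 1.
Row 4, column 5: row 4 has {4, 5, 2} and column 5 has {5, 1}, so it must be 3.
Row 3, column 5: row 3 has {4, 5} and column 5 has {5, 3, 1}, so it must be 2.
Row 1, column 5: row 1 has {5, 1} and column 5 has {5, 3, 2, 1}, so it must be 4.
Row 1, column 3: row 1 has {4, 5, 1} and column 3 has {5, 2}, so it must be 3.
Row 1, column 1: row 1 has {4, 5, 3, 1} and column 1 has {4, 5}, so it must be 2.
Row 2, column 3: row 2 has {5, 2, 1} and column 3 has {5, 3, 2}, so it must be 4.
Row 2, column 4: row 2 has {4, 5, 2, 1} and column 4 has {5}, so it must be 3.
Row 3, column 4: row 3 has {4, 5, 2} and column 4 has {5, 3}, so it must be 1.
Now row 4, column 4: row 4 together with column 4 already contain {4, 5, 3, 2, 1} — every symbol — so nothing can go there. The grid has no valid completion.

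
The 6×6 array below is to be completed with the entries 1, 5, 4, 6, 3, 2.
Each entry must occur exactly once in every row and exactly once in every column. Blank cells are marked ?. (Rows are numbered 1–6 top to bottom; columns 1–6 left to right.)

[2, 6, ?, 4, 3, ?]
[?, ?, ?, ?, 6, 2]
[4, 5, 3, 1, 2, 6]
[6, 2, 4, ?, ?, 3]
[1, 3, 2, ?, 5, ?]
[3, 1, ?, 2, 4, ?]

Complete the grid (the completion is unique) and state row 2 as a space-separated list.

Row 2, column 1: row 2 has {6, 2} and column 1 has {1, 4, 6, 3, 2}, leaving only 5.
Row 2, column 2: row 2 has {5, 6, 2} and column 2 has {1, 5, 6, 3, 2}, leaving only 4.
Row 2, column 3: row 2 has {5, 4, 6, 2} and column 3 has {4, 3, 2}, leaving only 1.
Row 2, column 4: row 2 has {1, 5, 4, 6, 2} and column 4 has {1, 4, 2}, leaving only 3.
So row 2 reads: 5 4 1 3 6 2.

5 4 1 3 6 2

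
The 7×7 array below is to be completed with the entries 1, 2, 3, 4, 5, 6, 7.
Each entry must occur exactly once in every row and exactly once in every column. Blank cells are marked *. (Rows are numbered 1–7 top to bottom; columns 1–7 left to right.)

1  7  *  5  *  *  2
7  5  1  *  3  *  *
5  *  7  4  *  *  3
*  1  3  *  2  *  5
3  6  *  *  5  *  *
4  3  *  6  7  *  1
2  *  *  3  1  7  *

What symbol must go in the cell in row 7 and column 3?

Row 2, column 4: row 2 has {1, 3, 5, 7} and column 4 has {3, 4, 5, 6}, leaving only 2.
Row 3, column 2: row 3 has {3, 4, 5, 7} and column 2 has {1, 3, 5, 6, 7}, leaving only 2.
Row 3, column 5: row 3 has {2, 3, 4, 5, 7} and column 5 has {1, 2, 3, 5, 7}, leaving only 6.
Row 1, column 5: row 1 has {1, 2, 5, 7} and column 5 has {1, 2, 3, 5, 6, 7}, leaving only 4.
Row 1, column 3: row 1 has {1, 2, 4, 5, 7} and column 3 has {1, 3, 7}, leaving only 6.
Row 1, column 6: row 1 has {1, 2, 4, 5, 6, 7} and column 6 has {7}, leaving only 3.
Row 3, column 6: row 3 has {2, 3, 4, 5, 6, 7} and column 6 has {3, 7}, leaving only 1.
Row 4, column 1: row 4 has {1, 2, 3, 5} and column 1 has {1, 2, 3, 4, 5, 7}, leaving only 6.
Row 4, column 4: row 4 has {1, 2, 3, 5, 6} and column 4 has {2, 3, 4, 5, 6}, leaving only 7.
Row 4, column 6: row 4 has {1, 2, 3, 5, 6, 7} and column 6 has {1, 3, 7}, leaving only 4.
Row 2, column 6: row 2 has {1, 2, 3, 5, 7} and column 6 has {1, 3, 4, 7}, leaving only 6.
Row 2, column 7: row 2 has {1, 2, 3, 5, 6, 7} and column 7 has {1, 2, 3, 5}, leaving only 4.
Row 5, column 4: row 5 has {3, 5, 6} and column 4 has {2, 3, 4, 5, 6, 7}, leaving only 1.
Row 5, column 6: row 5 has {1, 3, 5, 6} and column 6 has {1, 3, 4, 6, 7}, leaving only 2.
Row 5, column 3: row 5 has {1, 2, 3, 5, 6} and column 3 has {1, 3, 6, 7}, leaving only 4.
Row 7 already has {1, 2, 3, 7} and column 3 already has {1, 3, 4, 6, 7}, so row 7, column 3 must be 5.

5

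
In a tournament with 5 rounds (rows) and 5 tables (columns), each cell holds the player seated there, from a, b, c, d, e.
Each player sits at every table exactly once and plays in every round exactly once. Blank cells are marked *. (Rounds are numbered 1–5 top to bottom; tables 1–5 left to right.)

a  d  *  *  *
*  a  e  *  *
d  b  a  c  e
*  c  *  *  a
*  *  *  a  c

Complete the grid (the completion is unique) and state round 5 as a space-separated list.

Round 5, table 2: round 5 has {a, c} and table 2 has {a, b, c, d}, leaving only e.
Round 5, table 1: round 5 has {a, c, e} and table 1 has {a, d}, leaving only b.
Round 5, table 3: round 5 has {a, b, c, e} and table 3 has {a, e}, leaving only d.
So round 5 reads: b e d a c.

b e d a c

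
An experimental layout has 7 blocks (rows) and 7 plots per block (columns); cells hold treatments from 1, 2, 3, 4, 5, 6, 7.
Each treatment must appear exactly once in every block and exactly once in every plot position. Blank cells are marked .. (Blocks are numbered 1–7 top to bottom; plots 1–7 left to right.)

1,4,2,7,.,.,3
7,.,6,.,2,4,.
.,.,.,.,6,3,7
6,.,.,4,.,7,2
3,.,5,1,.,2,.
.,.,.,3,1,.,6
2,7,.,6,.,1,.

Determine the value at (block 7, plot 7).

Block 1, plot 5: block 1 has {1, 2, 3, 4, 7} and plot 5 has {1, 2, 6}, leaving only 5.
Block 1, plot 6: block 1 has {1, 2, 3, 4, 5, 7} and plot 6 has {1, 2, 3, 4, 7}, leaving only 6.
Block 2, plot 4: block 2 has {2, 4, 6, 7} and plot 4 has {1, 3, 4, 6, 7}, leaving only 5.
Block 2, plot 7: block 2 has {2, 4, 5, 6, 7} and plot 7 has {2, 3, 6, 7}, leaving only 1.
Block 2, plot 2: block 2 has {1, 2, 4, 5, 6, 7} and plot 2 has {4, 7}, leaving only 3.
Block 3, plot 4: block 3 has {3, 6, 7} and plot 4 has {1, 3, 4, 5, 6, 7}, leaving only 2.
Block 4, plot 5: block 4 has {2, 4, 6, 7} and plot 5 has {1, 2, 5, 6}, leaving only 3.
Block 4, plot 3: block 4 has {2, 3, 4, 6, 7} and plot 3 has {2, 5, 6}, leaving only 1.
Block 3, plot 3: block 3 has {2, 3, 6, 7} and plot 3 has {1, 2, 5, 6}, leaving only 4.
Block 3, plot 1: block 3 has {2, 3, 4, 6, 7} and plot 1 has {1, 2, 3, 6, 7}, leaving only 5.
Block 3, plot 2: block 3 has {2, 3, 4, 5, 6, 7} and plot 2 has {3, 4, 7}, leaving only 1.
Block 4, plot 2: block 4 has {1, 2, 3, 4, 6, 7} and plot 2 has {1, 3, 4, 7}, leaving only 5.
Block 5, plot 2: block 5 has {1, 2, 3, 5} and plot 2 has {1, 3, 4, 5, 7}, leaving only 6.
Block 5, plot 7: block 5 has {1, 2, 3, 5, 6} and plot 7 has {1, 2, 3, 6, 7}, leaving only 4.
Block 7 already has {1, 2, 6, 7} and plot 7 already has {1, 2, 3, 4, 6, 7}, so block 7, plot 7 must be 5.

5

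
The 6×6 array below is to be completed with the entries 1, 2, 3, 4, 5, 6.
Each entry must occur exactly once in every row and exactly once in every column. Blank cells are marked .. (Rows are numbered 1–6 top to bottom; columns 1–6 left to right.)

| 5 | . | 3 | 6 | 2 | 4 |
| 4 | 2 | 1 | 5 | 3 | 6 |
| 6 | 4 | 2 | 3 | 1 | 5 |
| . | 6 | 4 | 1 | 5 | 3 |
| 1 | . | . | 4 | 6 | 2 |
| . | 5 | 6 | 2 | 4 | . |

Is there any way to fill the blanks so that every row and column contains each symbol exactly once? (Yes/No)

No row or column among the givens repeats a symbol, and propagating forced cells runs into no contradiction.
One valid completion exists (for instance, 5 1 3 6 2 4 / 4 2 1 5 3 6 / 6 4 2 3 1 5 / 2 6 4 1 5 3 / 1 3 5 4 6 2 / 3 5 6 2 4 1).

Yes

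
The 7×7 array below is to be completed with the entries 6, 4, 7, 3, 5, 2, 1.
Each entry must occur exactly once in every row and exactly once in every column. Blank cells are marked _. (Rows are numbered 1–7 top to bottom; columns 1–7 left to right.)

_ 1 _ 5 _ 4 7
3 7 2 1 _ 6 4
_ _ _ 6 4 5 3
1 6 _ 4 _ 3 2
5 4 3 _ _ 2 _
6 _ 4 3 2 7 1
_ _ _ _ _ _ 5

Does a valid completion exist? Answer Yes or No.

Yes

No row or column among the givens repeats a symbol, and propagating forced cells runs into no contradiction.
One valid completion exists (for instance, 2 1 6 5 3 4 7 / 3 7 2 1 5 6 4 / 7 2 1 6 4 5 3 / 1 6 5 4 7 3 2 / 5 4 3 7 1 2 6 / 6 5 4 3 2 7 1 / 4 3 7 2 6 1 5).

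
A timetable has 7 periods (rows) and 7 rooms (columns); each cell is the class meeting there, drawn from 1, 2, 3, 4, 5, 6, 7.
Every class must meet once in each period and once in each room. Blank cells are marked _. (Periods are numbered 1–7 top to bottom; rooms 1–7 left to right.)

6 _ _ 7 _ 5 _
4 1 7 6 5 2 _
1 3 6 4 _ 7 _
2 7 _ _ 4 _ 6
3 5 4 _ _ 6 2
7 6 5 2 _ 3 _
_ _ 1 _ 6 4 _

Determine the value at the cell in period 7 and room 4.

Period 2, room 7: period 2 has {1, 2, 4, 5, 6, 7} and room 7 has {2, 6}, leaving only 3.
Period 3, room 5: period 3 has {1, 3, 4, 6, 7} and room 5 has {4, 5, 6}, leaving only 2.
Period 3, room 7: period 3 has {1, 2, 3, 4, 6, 7} and room 7 has {2, 3, 6}, leaving only 5.
Period 4, room 3: period 4 has {2, 4, 6, 7} and room 3 has {1, 4, 5, 6, 7}, leaving only 3.
Period 1, room 3: period 1 has {5, 6, 7} and room 3 has {1, 3, 4, 5, 6, 7}, leaving only 2.
Period 1, room 2: period 1 has {2, 5, 6, 7} and room 2 has {1, 3, 5, 6, 7}, leaving only 4.
Period 1, room 7: period 1 has {2, 4, 5, 6, 7} and room 7 has {2, 3, 5, 6}, leaving only 1.
Period 1, room 5: period 1 has {1, 2, 4, 5, 6, 7} and room 5 has {2, 4, 5, 6}, leaving only 3.
Period 4, room 6: period 4 has {2, 3, 4, 6, 7} and room 6 has {2, 3, 4, 5, 6, 7}, leaving only 1.
Period 4, room 4: period 4 has {1, 2, 3, 4, 6, 7} and room 4 has {2, 4, 6, 7}, leaving only 5.
Period 7 already has {1, 4, 6} and room 4 already has {2, 4, 5, 6, 7}, so period 7, room 4 must be 3.

3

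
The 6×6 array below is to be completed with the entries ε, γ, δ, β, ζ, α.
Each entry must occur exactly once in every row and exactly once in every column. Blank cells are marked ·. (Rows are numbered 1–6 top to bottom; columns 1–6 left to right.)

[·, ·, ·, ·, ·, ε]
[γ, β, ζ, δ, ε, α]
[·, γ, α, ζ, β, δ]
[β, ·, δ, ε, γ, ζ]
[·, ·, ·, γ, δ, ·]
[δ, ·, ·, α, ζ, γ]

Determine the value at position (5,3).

ε

Row 1, column 4: row 1 has {ε} and column 4 has {ε, γ, δ, ζ, α}, leaving only β.
Row 1, column 3: row 1 has {ε, β} and column 3 has {δ, ζ, α}, leaving only γ.
Row 1, column 5: row 1 has {ε, γ, β} and column 5 has {ε, γ, δ, β, ζ}, leaving only α.
Row 1, column 1: row 1 has {ε, γ, β, α} and column 1 has {γ, δ, β}, leaving only ζ.
Row 1, column 2: row 1 has {ε, γ, β, ζ, α} and column 2 has {γ, β}, leaving only δ.
Row 3, column 1: row 3 has {γ, δ, β, ζ, α} and column 1 has {γ, δ, β, ζ}, leaving only ε.
Row 4, column 2: row 4 has {ε, γ, δ, β, ζ} and column 2 has {γ, δ, β}, leaving only α.
Row 5, column 1: row 5 has {γ, δ} and column 1 has {ε, γ, δ, β, ζ}, leaving only α.
Row 5, column 6: row 5 has {γ, δ, α} and column 6 has {ε, γ, δ, ζ, α}, leaving only β.
Row 5 already has {γ, δ, β, α} and column 3 already has {γ, δ, ζ, α}, so row 5, column 3 must be ε.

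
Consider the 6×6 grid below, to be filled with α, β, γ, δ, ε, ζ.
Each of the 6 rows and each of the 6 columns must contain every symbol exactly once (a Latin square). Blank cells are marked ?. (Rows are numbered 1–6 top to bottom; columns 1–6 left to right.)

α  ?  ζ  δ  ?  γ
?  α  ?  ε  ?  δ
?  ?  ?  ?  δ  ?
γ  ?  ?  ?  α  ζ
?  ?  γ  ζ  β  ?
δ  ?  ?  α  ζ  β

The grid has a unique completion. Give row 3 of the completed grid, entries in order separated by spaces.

β ζ α γ δ ε

Row 1, column 5: row 1 has {α, γ, δ, ζ} and column 5 has {α, β, δ, ζ}, leaving only ε.
Row 1, column 2: row 1 has {α, γ, δ, ε, ζ} and column 2 has {α}, leaving only β.
Row 2, column 3: row 2 has {α, δ, ε} and column 3 has {γ, ζ}, leaving only β.
Row 2, column 1: row 2 has {α, β, δ, ε} and column 1 has {α, γ, δ}, leaving only ζ.
Row 2, column 5: row 2 has {α, β, δ, ε, ζ} and column 5 has {α, β, δ, ε, ζ}, leaving only γ.
Row 4, column 4: row 4 has {α, γ, ζ} and column 4 has {α, δ, ε, ζ}, leaving only β.
Row 3, column 4: row 3 has {δ} and column 4 has {α, β, δ, ε, ζ}, leaving only γ.
Row 5, column 1: row 5 has {β, γ, ζ} and column 1 has {α, γ, δ, ζ}, leaving only ε.
Row 3, column 1: row 3 has {γ, δ} and column 1 has {α, γ, δ, ε, ζ}, leaving only β.
Row 5, column 2: row 5 has {β, γ, ε, ζ} and column 2 has {α, β}, leaving only δ.
Row 4, column 2: row 4 has {α, β, γ, ζ} and column 2 has {α, β, δ}, leaving only ε.
Row 3, column 2: row 3 has {β, γ, δ} and column 2 has {α, β, δ, ε}, leaving only ζ.
Row 4, column 3: row 4 has {α, β, γ, ε, ζ} and column 3 has {β, γ, ζ}, leaving only δ.
Row 5, column 6: row 5 has {β, γ, δ, ε, ζ} and column 6 has {β, γ, δ, ζ}, leaving only α.
Row 3, column 6: row 3 has {β, γ, δ, ζ} and column 6 has {α, β, γ, δ, ζ}, leaving only ε.
Row 3, column 3: row 3 has {β, γ, δ, ε, ζ} and column 3 has {β, γ, δ, ζ}, leaving only α.
So row 3 reads: β ζ α γ δ ε.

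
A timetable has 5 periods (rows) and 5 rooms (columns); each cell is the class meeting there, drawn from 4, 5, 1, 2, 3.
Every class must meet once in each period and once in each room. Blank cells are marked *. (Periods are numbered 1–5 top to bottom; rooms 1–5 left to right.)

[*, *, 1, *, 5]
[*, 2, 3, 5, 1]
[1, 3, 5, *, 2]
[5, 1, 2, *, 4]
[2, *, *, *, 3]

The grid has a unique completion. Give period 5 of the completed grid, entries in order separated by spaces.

Period 5, room 3: period 5 has {2, 3} and room 3 has {5, 1, 2, 3}, leaving only 4.
Period 5, room 2: period 5 has {4, 2, 3} and room 2 has {1, 2, 3}, leaving only 5.
Period 5, room 4: period 5 has {4, 5, 2, 3} and room 4 has {5}, leaving only 1.
So period 5 reads: 2 5 4 1 3.

2 5 4 1 3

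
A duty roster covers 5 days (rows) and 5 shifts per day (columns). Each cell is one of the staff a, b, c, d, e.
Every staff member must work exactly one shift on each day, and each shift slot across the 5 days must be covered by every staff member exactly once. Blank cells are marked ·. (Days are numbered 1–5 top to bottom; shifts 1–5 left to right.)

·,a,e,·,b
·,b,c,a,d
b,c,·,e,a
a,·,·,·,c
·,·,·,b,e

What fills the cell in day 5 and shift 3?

Day 2, shift 1: day 2 has {a, b, c, d} and shift 1 has {a, b}, leaving only e.
Day 3, shift 3: day 3 has {a, b, c, e} and shift 3 has {c, e}, leaving only d.
Day 5 already has {b, e} and shift 3 already has {c, d, e}, so day 5, shift 3 must be a.

a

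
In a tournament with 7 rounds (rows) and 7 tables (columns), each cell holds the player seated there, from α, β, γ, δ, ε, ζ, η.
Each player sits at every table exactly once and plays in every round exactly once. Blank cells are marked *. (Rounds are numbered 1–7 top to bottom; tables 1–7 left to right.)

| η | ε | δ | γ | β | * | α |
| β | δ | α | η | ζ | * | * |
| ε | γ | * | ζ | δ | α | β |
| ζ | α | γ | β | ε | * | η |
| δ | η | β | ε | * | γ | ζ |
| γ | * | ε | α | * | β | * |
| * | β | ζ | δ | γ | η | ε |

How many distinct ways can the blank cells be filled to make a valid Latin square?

Round 1, table 6: eliminating its round and table leaves {ζ}.
Round 2, table 6: eliminating its round and table leaves {ε}.
Round 2, table 7: eliminating its round and table leaves {γ}.
Round 3, table 3: eliminating its round and table leaves {η}.
Round 4, table 6: eliminating its round and table leaves {δ}.
Round 5, table 5: eliminating its round and table leaves {α}.
Round 6, table 2: eliminating its round and table leaves {ζ}.
Round 6, table 5: eliminating its round and table leaves {η}.
Round 6, table 7: eliminating its round and table leaves {δ}.
Round 7, table 1: eliminating its round and table leaves {α}.
Only one assignment across all blanks avoids any round or table repeat, giving 1 completion.

1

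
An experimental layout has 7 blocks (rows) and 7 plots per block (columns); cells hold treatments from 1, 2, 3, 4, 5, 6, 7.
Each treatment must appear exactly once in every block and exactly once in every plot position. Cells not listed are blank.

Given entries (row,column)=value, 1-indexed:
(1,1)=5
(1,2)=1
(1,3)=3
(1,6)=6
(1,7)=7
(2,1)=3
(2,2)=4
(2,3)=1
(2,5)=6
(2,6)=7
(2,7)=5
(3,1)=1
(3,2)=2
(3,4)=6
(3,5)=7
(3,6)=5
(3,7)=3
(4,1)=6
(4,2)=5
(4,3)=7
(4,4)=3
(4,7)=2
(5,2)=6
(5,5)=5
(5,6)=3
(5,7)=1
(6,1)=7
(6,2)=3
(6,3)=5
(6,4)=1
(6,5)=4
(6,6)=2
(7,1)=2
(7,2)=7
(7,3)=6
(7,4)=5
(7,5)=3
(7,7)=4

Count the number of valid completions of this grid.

Block 1, plot 4: eliminating its block and plot leaves {2, 4}.
Block 1, plot 5: eliminating its block and plot leaves {2}.
Block 2, plot 4: eliminating its block and plot leaves {2}.
Block 3, plot 3: eliminating its block and plot leaves {4}.
Block 4, plot 5: eliminating its block and plot leaves {1}.
Block 4, plot 6: eliminating its block and plot leaves {1, 4}.
Block 5, plot 1: eliminating its block and plot leaves {4}.
Block 5, plot 3: eliminating its block and plot leaves {2, 4}.
Block 5, plot 4: eliminating its block and plot leaves {2, 4, 7}.
Block 6, plot 7: eliminating its block and plot leaves {6}.
Block 7, plot 6: eliminating its block and plot leaves {1}.
Only one assignment across all blanks avoids any block or plot repeat, giving 1 completion.

1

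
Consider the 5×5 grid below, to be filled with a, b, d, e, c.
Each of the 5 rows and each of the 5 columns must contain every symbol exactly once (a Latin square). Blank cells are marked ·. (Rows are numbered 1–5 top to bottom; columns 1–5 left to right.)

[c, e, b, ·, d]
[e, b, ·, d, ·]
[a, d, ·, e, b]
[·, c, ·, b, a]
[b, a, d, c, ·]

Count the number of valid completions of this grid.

1

Row 1, column 4: eliminating its row and column leaves {a}.
Row 2, column 3: eliminating its row and column leaves {a, c}.
Row 2, column 5: eliminating its row and column leaves {c}.
Row 3, column 3: eliminating its row and column leaves {c}.
Row 4, column 1: eliminating its row and column leaves {d}.
Row 4, column 3: eliminating its row and column leaves {e}.
Row 5, column 5: eliminating its row and column leaves {e}.
Only one assignment across all blanks avoids any row or column repeat, giving 1 completion.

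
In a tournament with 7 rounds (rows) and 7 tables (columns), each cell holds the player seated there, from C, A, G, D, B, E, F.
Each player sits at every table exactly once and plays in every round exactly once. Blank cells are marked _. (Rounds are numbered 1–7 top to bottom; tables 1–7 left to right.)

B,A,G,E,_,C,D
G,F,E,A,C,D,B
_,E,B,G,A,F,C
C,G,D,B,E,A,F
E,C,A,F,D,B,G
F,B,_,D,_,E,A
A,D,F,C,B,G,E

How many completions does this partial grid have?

Round 1, table 5: eliminating its round and table leaves {F}.
Round 3, table 1: eliminating its round and table leaves {D}.
Round 6, table 3: eliminating its round and table leaves {C}.
Round 6, table 5: eliminating its round and table leaves {G}.
Only one assignment across all blanks avoids any round or table repeat, giving 1 completion.

1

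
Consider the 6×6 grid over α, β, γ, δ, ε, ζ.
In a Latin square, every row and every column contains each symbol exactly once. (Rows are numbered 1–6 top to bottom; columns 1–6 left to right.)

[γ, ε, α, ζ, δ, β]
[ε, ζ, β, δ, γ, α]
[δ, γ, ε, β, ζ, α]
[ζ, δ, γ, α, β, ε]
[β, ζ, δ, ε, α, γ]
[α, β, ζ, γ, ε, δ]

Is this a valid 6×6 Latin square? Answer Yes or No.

No

Every row is a permutation, but column 2 contains ζ twice (at rows 2 and 5).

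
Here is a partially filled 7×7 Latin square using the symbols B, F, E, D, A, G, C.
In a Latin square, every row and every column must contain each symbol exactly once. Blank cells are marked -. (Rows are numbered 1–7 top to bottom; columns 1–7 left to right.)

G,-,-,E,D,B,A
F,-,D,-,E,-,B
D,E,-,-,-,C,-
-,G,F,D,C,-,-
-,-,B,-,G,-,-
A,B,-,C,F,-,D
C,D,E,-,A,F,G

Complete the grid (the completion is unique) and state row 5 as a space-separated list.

Row 5, column 1: row 5 has {B, G} and column 1 has {F, D, A, G, C}, leaving only E.
Row 1, column 3: row 1 has {B, E, D, A, G} and column 3 has {B, F, E, D}, leaving only C.
Row 1, column 2: row 1 has {B, E, D, A, G, C} and column 2 has {B, E, D, G}, leaving only F.
Row 3, column 5: row 3 has {E, D, C} and column 5 has {F, E, D, A, G, C}, leaving only B.
Row 3, column 7: row 3 has {B, E, D, C} and column 7 has {B, D, A, G}, leaving only F.
Row 5, column 7: row 5 has {B, E, G} and column 7 has {B, F, D, A, G}, leaving only C.
Row 5, column 2: row 5 has {B, E, G, C} and column 2 has {B, F, E, D, G}, leaving only A.
Row 5, column 4: row 5 has {B, E, A, G, C} and column 4 has {E, D, C}, leaving only F.
Row 5, column 6: row 5 has {B, F, E, A, G, C} and column 6 has {B, F, C}, leaving only D.
So row 5 reads: E A B F G D C.

E A B F G D C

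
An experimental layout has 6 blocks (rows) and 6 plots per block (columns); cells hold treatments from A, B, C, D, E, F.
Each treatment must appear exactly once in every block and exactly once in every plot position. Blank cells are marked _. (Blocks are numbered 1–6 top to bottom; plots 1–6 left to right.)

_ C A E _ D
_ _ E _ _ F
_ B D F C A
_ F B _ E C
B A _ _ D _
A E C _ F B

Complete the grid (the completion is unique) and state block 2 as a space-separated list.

C D E B A F

Block 2, plot 2: block 2 has {E, F} and plot 2 has {A, B, C, E, F}, leaving only D.
Block 2, plot 1: block 2 has {D, E, F} and plot 1 has {A, B}, leaving only C.
Block 1, plot 1: block 1 has {A, C, D, E} and plot 1 has {A, B, C}, leaving only F.
Block 1, plot 5: block 1 has {A, C, D, E, F} and plot 5 has {C, D, E, F}, leaving only B.
Block 2, plot 5: block 2 has {C, D, E, F} and plot 5 has {B, C, D, E, F}, leaving only A.
Block 2, plot 4: block 2 has {A, C, D, E, F} and plot 4 has {E, F}, leaving only B.
So block 2 reads: C D E B A F.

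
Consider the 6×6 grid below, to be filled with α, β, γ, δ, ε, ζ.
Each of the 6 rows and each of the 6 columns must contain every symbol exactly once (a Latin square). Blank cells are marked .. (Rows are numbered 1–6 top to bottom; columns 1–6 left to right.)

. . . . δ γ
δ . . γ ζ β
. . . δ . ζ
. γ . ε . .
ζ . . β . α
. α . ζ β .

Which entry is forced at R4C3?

Row 1, column 4: row 1 has {γ, δ} and column 4 has {β, γ, δ, ε, ζ}, leaving only α.
Row 2, column 2: row 2 has {β, γ, δ, ζ} and column 2 has {α, γ}, leaving only ε.
Row 2, column 3: row 2 has {β, γ, δ, ε, ζ} and column 3 has {}, leaving only α.
Row 3, column 2: row 3 has {δ, ζ} and column 2 has {α, γ, ε}, leaving only β.
Row 1, column 2: row 1 has {α, γ, δ} and column 2 has {α, β, γ, ε}, leaving only ζ.
Row 4, column 5: row 4 has {γ, ε} and column 5 has {β, δ, ζ}, leaving only α.
Row 4, column 1: row 4 has {α, γ, ε} and column 1 has {δ, ζ}, leaving only β.
Row 1, column 1: row 1 has {α, γ, δ, ζ} and column 1 has {β, δ, ζ}, leaving only ε.
Row 1, column 3: row 1 has {α, γ, δ, ε, ζ} and column 3 has {α}, leaving only β.
Row 4, column 6: row 4 has {α, β, γ, ε} and column 6 has {α, β, γ, ζ}, leaving only δ.
Row 4 already has {α, β, γ, δ, ε} and column 3 already has {α, β}, so row 4, column 3 must be ζ.

ζ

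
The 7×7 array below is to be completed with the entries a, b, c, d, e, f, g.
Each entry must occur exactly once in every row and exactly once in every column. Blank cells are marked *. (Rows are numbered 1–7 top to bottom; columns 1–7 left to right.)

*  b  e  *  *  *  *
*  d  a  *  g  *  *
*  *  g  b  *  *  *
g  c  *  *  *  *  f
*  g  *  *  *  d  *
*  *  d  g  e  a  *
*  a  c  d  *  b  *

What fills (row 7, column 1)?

Row 4, column 3: row 4 has {c, f, g} and column 3 has {a, c, d, e, g}, leaving only b.
Row 4, column 6: row 4 has {b, c, f, g} and column 6 has {a, b, d}, leaving only e.
Row 4, column 4: row 4 has {b, c, e, f, g} and column 4 has {b, d, g}, leaving only a.
Row 4, column 5: row 4 has {a, b, c, e, f, g} and column 5 has {e, g}, leaving only d.
Row 5, column 3: row 5 has {d, g} and column 3 has {a, b, c, d, e, g}, leaving only f.
Row 6, column 2: row 6 has {a, d, e, g} and column 2 has {a, b, c, d, g}, leaving only f.
Row 3, column 2: row 3 has {b, g} and column 2 has {a, b, c, d, f, g}, leaving only e.
Row 7, column 5: row 7 has {a, b, c, d} and column 5 has {d, e, g}, leaving only f.
Row 7 already has {a, b, c, d, f} and column 1 already has {g}, so row 7, column 1 must be e.

e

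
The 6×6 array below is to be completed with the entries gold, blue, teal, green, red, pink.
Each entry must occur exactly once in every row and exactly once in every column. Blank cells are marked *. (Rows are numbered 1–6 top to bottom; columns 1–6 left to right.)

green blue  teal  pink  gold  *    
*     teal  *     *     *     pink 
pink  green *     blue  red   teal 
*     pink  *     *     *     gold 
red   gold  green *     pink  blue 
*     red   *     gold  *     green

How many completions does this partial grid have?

Row 1, column 6: eliminating its row and column leaves {red}.
Row 2, column 1: eliminating its row and column leaves {gold, blue}.
Row 2, column 3: eliminating its row and column leaves {gold, blue, red}.
Row 2, column 4: eliminating its row and column leaves {green, red}.
Row 2, column 5: eliminating its row and column leaves {blue, green}.
Row 3, column 3: eliminating its row and column leaves {gold}.
Row 4, column 1: eliminating its row and column leaves {blue, teal}.
Row 4, column 3: eliminating its row and column leaves {blue, red}.
Row 4, column 4: eliminating its row and column leaves {teal, green, red}.
Row 4, column 5: eliminating its row and column leaves {blue, teal, green}.
Row 5, column 4: eliminating its row and column leaves {teal}.
Row 6, column 1: eliminating its row and column leaves {blue, teal}.
Row 6, column 3: eliminating its row and column leaves {blue, pink}.
Row 6, column 5: eliminating its row and column leaves {blue, teal}.
Enumerating the assignments across these blanks that avoid any row or column repeat gives 3 completions.

3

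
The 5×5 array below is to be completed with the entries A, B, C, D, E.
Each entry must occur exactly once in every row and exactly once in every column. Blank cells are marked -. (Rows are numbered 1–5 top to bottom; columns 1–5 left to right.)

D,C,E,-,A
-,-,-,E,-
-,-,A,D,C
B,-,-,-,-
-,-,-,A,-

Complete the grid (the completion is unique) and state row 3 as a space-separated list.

Row 3, column 1: row 3 has {A, C, D} and column 1 has {B, D}, leaving only E.
Row 3, column 2: row 3 has {A, C, D, E} and column 2 has {C}, leaving only B.
So row 3 reads: E B A D C.

E B A D C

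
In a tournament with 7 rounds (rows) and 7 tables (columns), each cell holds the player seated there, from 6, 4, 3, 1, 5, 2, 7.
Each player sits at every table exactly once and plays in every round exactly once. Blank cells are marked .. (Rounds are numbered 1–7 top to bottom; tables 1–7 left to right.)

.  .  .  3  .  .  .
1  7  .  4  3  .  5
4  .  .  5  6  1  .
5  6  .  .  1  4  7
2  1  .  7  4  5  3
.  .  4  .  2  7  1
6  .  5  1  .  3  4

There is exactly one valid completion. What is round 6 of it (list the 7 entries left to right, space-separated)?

3 5 4 6 2 7 1

Round 6, table 1: round 6 has {4, 1, 2, 7} and table 1 has {6, 4, 1, 5, 2}, leaving only 3.
Round 6, table 2: round 6 has {4, 3, 1, 2, 7} and table 2 has {6, 1, 7}, leaving only 5.
Round 6, table 4: round 6 has {4, 3, 1, 5, 2, 7} and table 4 has {4, 3, 1, 5, 7}, leaving only 6.
So round 6 reads: 3 5 4 6 2 7 1.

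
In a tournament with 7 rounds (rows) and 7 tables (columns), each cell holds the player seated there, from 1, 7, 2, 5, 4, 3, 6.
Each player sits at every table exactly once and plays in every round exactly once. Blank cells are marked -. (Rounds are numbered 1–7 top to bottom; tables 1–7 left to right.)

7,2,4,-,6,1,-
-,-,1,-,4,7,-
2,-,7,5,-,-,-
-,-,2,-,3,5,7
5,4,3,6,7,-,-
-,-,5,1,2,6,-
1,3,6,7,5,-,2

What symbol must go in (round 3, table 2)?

6

Round 1, table 4: round 1 has {1, 7, 2, 4, 6} and table 4 has {1, 7, 5, 6}, leaving only 3.
Round 1, table 7: round 1 has {1, 7, 2, 4, 3, 6} and table 7 has {7, 2}, leaving only 5.
Round 2, table 4: round 2 has {1, 7, 4} and table 4 has {1, 7, 5, 3, 6}, leaving only 2.
Round 3, table 5: round 3 has {7, 2, 5} and table 5 has {7, 2, 5, 4, 3, 6}, leaving only 1.
Round 3 already has {1, 7, 2, 5} and table 2 already has {2, 4, 3}, so round 3, table 2 must be 6.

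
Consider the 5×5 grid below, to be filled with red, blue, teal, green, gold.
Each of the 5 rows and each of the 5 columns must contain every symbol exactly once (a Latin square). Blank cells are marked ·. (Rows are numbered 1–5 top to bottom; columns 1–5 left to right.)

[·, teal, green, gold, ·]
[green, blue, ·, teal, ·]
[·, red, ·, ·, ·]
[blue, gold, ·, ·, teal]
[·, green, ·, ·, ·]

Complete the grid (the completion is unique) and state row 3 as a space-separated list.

gold red teal blue green

Row 1, column 1: row 1 has {teal, green, gold} and column 1 has {blue, green}, leaving only red.
Row 1, column 5: row 1 has {red, teal, green, gold} and column 5 has {teal}, leaving only blue.
Row 4, column 3: row 4 has {blue, teal, gold} and column 3 has {green}, leaving only red.
Row 2, column 3: row 2 has {blue, teal, green} and column 3 has {red, green}, leaving only gold.
Row 2, column 5: row 2 has {blue, teal, green, gold} and column 5 has {blue, teal}, leaving only red.
Row 4, column 4: row 4 has {red, blue, teal, gold} and column 4 has {teal, gold}, leaving only green.
Row 3, column 4: row 3 has {red} and column 4 has {teal, green, gold}, leaving only blue.
Row 3, column 3: row 3 has {red, blue} and column 3 has {red, green, gold}, leaving only teal.
Row 3, column 1: row 3 has {red, blue, teal} and column 1 has {red, blue, green}, leaving only gold.
Row 3, column 5: row 3 has {red, blue, teal, gold} and column 5 has {red, blue, teal}, leaving only green.
So row 3 reads: gold red teal blue green.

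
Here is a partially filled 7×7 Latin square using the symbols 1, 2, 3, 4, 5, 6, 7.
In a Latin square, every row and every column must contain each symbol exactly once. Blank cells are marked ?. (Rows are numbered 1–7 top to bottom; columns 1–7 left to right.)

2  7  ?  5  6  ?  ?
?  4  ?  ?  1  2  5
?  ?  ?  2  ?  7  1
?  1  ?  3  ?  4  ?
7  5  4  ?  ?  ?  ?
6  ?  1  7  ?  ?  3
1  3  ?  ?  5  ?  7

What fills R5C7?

6

Row 1, column 3: row 1 has {2, 5, 6, 7} and column 3 has {1, 4}, leaving only 3.
Row 1, column 6: row 1 has {2, 3, 5, 6, 7} and column 6 has {2, 4, 7}, leaving only 1.
Row 1, column 7: row 1 has {1, 2, 3, 5, 6, 7} and column 7 has {1, 3, 5, 7}, leaving only 4.
Row 2, column 1: row 2 has {1, 2, 4, 5} and column 1 has {1, 2, 6, 7}, leaving only 3.
Row 2, column 4: row 2 has {1, 2, 3, 4, 5} and column 4 has {2, 3, 5, 7}, leaving only 6.
Row 2, column 3: row 2 has {1, 2, 3, 4, 5, 6} and column 3 has {1, 3, 4}, leaving only 7.
Row 3, column 2: row 3 has {1, 2, 7} and column 2 has {1, 3, 4, 5, 7}, leaving only 6.
Row 3, column 3: row 3 has {1, 2, 6, 7} and column 3 has {1, 3, 4, 7}, leaving only 5.
Row 3, column 1: row 3 has {1, 2, 5, 6, 7} and column 1 has {1, 2, 3, 6, 7}, leaving only 4.
Row 3, column 5: row 3 has {1, 2, 4, 5, 6, 7} and column 5 has {1, 5, 6}, leaving only 3.
Row 4, column 1: row 4 has {1, 3, 4} and column 1 has {1, 2, 3, 4, 6, 7}, leaving only 5.
Row 5, column 4: row 5 has {4, 5, 7} and column 4 has {2, 3, 5, 6, 7}, leaving only 1.
Row 5, column 5: row 5 has {1, 4, 5, 7} and column 5 has {1, 3, 5, 6}, leaving only 2.
Row 5 already has {1, 2, 4, 5, 7} and column 7 already has {1, 3, 4, 5, 7}, so row 5, column 7 must be 6.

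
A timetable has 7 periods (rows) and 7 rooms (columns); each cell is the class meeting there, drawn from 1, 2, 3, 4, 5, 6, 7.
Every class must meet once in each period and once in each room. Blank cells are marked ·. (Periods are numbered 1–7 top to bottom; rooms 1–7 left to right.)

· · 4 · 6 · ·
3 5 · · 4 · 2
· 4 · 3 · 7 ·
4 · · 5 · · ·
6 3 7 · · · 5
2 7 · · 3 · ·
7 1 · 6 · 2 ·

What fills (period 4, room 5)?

7

Period 1, room 2: period 1 has {4, 6} and room 2 has {1, 3, 4, 5, 7}, leaving only 2.
Period 4, room 2: period 4 has {4, 5} and room 2 has {1, 2, 3, 4, 5, 7}, leaving only 6.
Period 7, room 5: period 7 has {1, 2, 6, 7} and room 5 has {3, 4, 6}, leaving only 5.
Period 7, room 3: period 7 has {1, 2, 5, 6, 7} and room 3 has {4, 7}, leaving only 3.
Period 7, room 7: period 7 has {1, 2, 3, 5, 6, 7} and room 7 has {2, 5}, leaving only 4.
Period 4, room 5 is narrowed to {1, 2, 7}.
If it were 1, then period 5, room 5 would be left with no valid symbol.
If it were 2, then period 5, room 5 would be left with no valid symbol.
So period 4, room 5 must be 7.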